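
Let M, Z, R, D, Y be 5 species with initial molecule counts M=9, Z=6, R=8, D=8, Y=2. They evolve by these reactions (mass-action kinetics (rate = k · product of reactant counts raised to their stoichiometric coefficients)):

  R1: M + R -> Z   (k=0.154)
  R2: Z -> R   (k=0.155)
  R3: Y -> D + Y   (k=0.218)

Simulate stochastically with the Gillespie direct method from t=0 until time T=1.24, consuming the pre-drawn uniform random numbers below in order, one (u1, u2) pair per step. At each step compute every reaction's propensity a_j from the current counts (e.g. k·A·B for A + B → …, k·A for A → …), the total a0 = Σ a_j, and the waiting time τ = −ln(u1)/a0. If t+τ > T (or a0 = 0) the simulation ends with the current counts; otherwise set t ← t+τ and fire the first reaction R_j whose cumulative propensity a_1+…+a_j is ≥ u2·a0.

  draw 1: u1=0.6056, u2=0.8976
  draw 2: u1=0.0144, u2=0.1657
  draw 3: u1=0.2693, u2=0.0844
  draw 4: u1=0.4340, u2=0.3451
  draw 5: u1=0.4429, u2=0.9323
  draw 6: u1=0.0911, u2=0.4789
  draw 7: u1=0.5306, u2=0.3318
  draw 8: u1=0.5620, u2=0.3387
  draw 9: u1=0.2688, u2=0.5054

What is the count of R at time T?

t=0.000: M=9 Z=6 R=8 D=8 Y=2
Draw 1: a1=11.088, a2=0.930, a3=0.436, a0=12.454; τ=−ln(0.6056)/12.454=0.040 → t=0.040; u2·a0=0.8976·12.454=11.179; a1=11.088 < 11.179 ≤ a1+a2=12.018 → R2 fires; M=9 Z=5 R=9 D=8 Y=2
Draw 2: a1=12.474, a2=0.775, a3=0.436, a0=13.685; τ=−ln(0.0144)/13.685=0.310 → t=0.350; u2·a0=0.1657·13.685=2.268 ≤ a1=12.474 → R1 fires; M=8 Z=6 R=8 D=8 Y=2
Draw 3: a1=9.856, a2=0.930, a3=0.436, a0=11.222; τ=−ln(0.2693)/11.222=0.117 → t=0.467; u2·a0=0.0844·11.222=0.947 ≤ a1=9.856 → R1 fires; M=7 Z=7 R=7 D=8 Y=2
Draw 4: a1=7.546, a2=1.085, a3=0.436, a0=9.067; τ=−ln(0.4340)/9.067=0.092 → t=0.559; u2·a0=0.3451·9.067=3.129 ≤ a1=7.546 → R1 fires; M=6 Z=8 R=6 D=8 Y=2
Draw 5: a1=5.544, a2=1.240, a3=0.436, a0=7.220; τ=−ln(0.4429)/7.220=0.113 → t=0.672; u2·a0=0.9323·7.220=6.731; a1=5.544 < 6.731 ≤ a1+a2=6.784 → R2 fires; M=6 Z=7 R=7 D=8 Y=2
Draw 6: a1=6.468, a2=1.085, a3=0.436, a0=7.989; τ=−ln(0.0911)/7.989=0.300 → t=0.972; u2·a0=0.4789·7.989=3.826 ≤ a1=6.468 → R1 fires; M=5 Z=8 R=6 D=8 Y=2
Draw 7: a1=4.620, a2=1.240, a3=0.436, a0=6.296; τ=−ln(0.5306)/6.296=0.101 → t=1.072; u2·a0=0.3318·6.296=2.089 ≤ a1=4.620 → R1 fires; M=4 Z=9 R=5 D=8 Y=2
Draw 8: a1=3.080, a2=1.395, a3=0.436, a0=4.911; τ=−ln(0.5620)/4.911=0.117 → t=1.190; u2·a0=0.3387·4.911=1.663 ≤ a1=3.080 → R1 fires; M=3 Z=10 R=4 D=8 Y=2
Draw 9: a1=1.848, a2=1.550, a3=0.436, a0=3.834; τ=−ln(0.2688)/3.834=0.343 → t=1.532 > T=1.24: stop.
Read off R at T=1.24: 4

R at T = 4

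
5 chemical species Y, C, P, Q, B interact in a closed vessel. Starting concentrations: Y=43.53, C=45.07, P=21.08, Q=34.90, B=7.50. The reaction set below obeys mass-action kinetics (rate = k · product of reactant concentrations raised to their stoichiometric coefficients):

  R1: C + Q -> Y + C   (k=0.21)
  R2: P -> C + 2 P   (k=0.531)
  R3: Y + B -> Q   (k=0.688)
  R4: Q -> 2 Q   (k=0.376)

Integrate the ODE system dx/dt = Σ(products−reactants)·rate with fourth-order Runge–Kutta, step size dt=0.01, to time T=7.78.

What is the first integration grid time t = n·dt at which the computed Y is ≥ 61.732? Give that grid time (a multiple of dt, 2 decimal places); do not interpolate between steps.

RK4 with dt=0.01: 778 steps to T=7.78. Trajectory (selected grid times):
t=0.00: Y=43.53 C=45.07 P=21.08 Q=34.90 B=7.50
t=0.10: Y=61.70 C=46.22 P=22.23 Q=17.73 B=0.20
t=0.11: Y=63.28 C=46.34 P=22.35 Q=16.21 B=0.13
t=0.86: Y=80.13 C=57.27 P=33.28 Q=0.01 B=0.00
t=1.73: Y=80.13 C=76.81 P=52.82 Q=0.00 B=0.00
t=2.59: Y=80.13 C=107.39 P=83.40 Q=0.00 B=0.00
t=3.46: Y=80.13 C=156.36 P=132.37 Q=0.00 B=0.00
t=4.32: Y=80.13 C=232.97 P=208.98 Q=0.00 B=0.00
t=5.19: Y=80.13 C=355.68 P=331.69 Q=0.00 B=0.00
t=6.05: Y=80.13 C=547.67 P=523.68 Q=0.00 B=0.00
t=6.92: Y=80.13 C=855.17 P=831.18 Q=0.00 B=0.00
t=7.78: Y=80.13 C=1336.25 P=1312.26 Q=0.00 B=0.00
Y(0.10)=61.705 < 61.732 but Y(0.11)=63.282 ≥ 61.732, so the first grid time is t=0.11.

Threshold first reached at t = 0.11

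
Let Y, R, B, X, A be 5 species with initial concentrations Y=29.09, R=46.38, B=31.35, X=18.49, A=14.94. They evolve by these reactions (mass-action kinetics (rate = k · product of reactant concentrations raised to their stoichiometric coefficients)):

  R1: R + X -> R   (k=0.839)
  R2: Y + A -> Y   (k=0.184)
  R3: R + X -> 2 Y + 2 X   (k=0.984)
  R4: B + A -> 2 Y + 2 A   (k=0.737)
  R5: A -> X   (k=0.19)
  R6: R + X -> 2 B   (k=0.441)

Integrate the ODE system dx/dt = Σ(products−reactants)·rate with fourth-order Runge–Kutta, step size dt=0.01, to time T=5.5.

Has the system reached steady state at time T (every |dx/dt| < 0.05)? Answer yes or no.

Steady state at T: yes

RK4 with dt=0.01: 550 steps to T=5.5. Trajectory (selected grid times):
t=0.00: Y=29.09 R=46.38 B=31.35 X=18.49 A=14.94
t=0.61: Y=184.64 R=0.01 B=14.30 X=9.35 A=0.00
t=1.22: Y=184.65 R=0.00 B=14.31 X=9.35 A=0.00
t=1.83: Y=184.65 R=0.00 B=14.31 X=9.35 A=0.00
t=2.44: Y=184.65 R=0.00 B=14.31 X=9.35 A=0.00
t=3.06: Y=184.65 R=0.00 B=14.31 X=9.35 A=0.00
t=3.67: Y=184.65 R=0.00 B=14.31 X=9.35 A=0.00
t=4.28: Y=184.65 R=0.00 B=14.31 X=9.35 A=0.00
t=4.89: Y=184.65 R=0.00 B=14.31 X=9.35 A=0.00
t=5.50: Y=184.65 R=0.00 B=14.31 X=9.35 A=0.00
Rates at T: R1=0.0000, R2=0.0000, R3=0.0000, R4=0.0000, R5=0.0000, R6=0.0000
dx/dt at T (Σ net stoichiometry × rate): Y=+0.0000, R=-0.0000, B=+0.0000, X=-0.0000, A=-0.0000
Largest |dx/dt| is |+0.0000| (Y) < 0.05 → steady.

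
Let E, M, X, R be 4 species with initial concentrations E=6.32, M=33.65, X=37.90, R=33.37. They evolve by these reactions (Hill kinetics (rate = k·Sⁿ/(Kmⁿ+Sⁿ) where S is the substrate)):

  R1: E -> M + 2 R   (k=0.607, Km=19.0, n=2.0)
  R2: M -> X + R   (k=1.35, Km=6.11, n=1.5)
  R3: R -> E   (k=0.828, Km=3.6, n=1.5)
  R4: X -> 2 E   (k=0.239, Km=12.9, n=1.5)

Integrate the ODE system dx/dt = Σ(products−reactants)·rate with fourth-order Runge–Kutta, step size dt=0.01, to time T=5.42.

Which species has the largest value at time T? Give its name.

RK4 with dt=0.01: 542 steps to T=5.42. Trajectory (selected grid times):
t=0.00: E=6.32 M=33.65 X=37.90 R=33.37
t=0.60: E=7.00 M=32.94 X=38.53 R=33.72
t=1.20: E=7.67 M=32.24 X=39.16 R=34.08
t=1.81: E=8.35 M=31.53 X=39.80 R=34.47
t=2.41: E=9.01 M=30.85 X=40.42 R=34.86
t=3.01: E=9.67 M=30.18 X=41.04 R=35.26
t=3.61: E=10.31 M=29.52 X=41.66 R=35.68
t=4.22: E=10.96 M=28.85 X=42.29 R=36.12
t=4.82: E=11.60 M=28.21 X=42.90 R=36.56
t=5.42: E=12.22 M=27.58 X=43.51 R=37.02
At T=5.42: E=12.22 M=27.58 X=43.51 R=37.02; the largest is X.

Dominant species at T: X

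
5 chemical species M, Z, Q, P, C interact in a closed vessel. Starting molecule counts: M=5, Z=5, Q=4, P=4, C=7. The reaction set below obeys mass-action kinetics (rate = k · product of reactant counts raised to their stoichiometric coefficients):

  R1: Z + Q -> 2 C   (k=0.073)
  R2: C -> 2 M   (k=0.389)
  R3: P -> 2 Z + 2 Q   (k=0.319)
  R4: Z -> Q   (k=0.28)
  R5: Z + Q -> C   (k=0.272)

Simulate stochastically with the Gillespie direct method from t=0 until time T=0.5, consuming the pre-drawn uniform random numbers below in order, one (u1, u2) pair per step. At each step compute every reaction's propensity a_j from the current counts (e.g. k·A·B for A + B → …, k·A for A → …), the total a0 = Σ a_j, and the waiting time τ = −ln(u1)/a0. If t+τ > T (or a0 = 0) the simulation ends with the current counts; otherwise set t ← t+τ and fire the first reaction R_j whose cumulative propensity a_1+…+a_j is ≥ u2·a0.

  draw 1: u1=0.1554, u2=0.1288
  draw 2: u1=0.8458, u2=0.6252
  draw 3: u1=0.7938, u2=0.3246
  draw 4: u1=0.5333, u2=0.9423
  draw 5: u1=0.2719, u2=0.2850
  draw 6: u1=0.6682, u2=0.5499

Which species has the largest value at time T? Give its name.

Dominant species at T: M

t=0.000: M=5 Z=5 Q=4 P=4 C=7
Draw 1: a1=1.460, a2=2.723, a3=1.276, a4=1.400, a5=5.440, a0=12.299; τ=−ln(0.1554)/12.299=0.151 → t=0.151; u2·a0=0.1288·12.299=1.584; a1=1.460 < 1.584 ≤ a1+a2=4.183 → R2 fires; M=7 Z=5 Q=4 P=4 C=6
Draw 2: a1=1.460, a2=2.334, a3=1.276, a4=1.400, a5=5.440, a0=11.910; τ=−ln(0.8458)/11.910=0.014 → t=0.165; u2·a0=0.6252·11.910=7.446; a1+…+a4=6.470 < 7.446 ≤ a1+…+a5=11.910 → R5 fires; M=7 Z=4 Q=3 P=4 C=7
Draw 3: a1=0.876, a2=2.723, a3=1.276, a4=1.120, a5=3.264, a0=9.259; τ=−ln(0.7938)/9.259=0.025 → t=0.190; u2·a0=0.3246·9.259=3.005; a1=0.876 < 3.005 ≤ a1+a2=3.599 → R2 fires; M=9 Z=4 Q=3 P=4 C=6
Draw 4: a1=0.876, a2=2.334, a3=1.276, a4=1.120, a5=3.264, a0=8.870; τ=−ln(0.5333)/8.870=0.071 → t=0.261; u2·a0=0.9423·8.870=8.358; a1+…+a4=5.606 < 8.358 ≤ a1+…+a5=8.870 → R5 fires; M=9 Z=3 Q=2 P=4 C=7
Draw 5: a1=0.438, a2=2.723, a3=1.276, a4=0.840, a5=1.632, a0=6.909; τ=−ln(0.2719)/6.909=0.188 → t=0.450; u2·a0=0.2850·6.909=1.969; a1=0.438 < 1.969 ≤ a1+a2=3.161 → R2 fires; M=11 Z=3 Q=2 P=4 C=6
Draw 6: a1=0.438, a2=2.334, a3=1.276, a4=0.840, a5=1.632, a0=6.520; τ=−ln(0.6682)/6.520=0.062 → t=0.512 > T=0.5: stop.
At T=0.5: M=11 Z=3 Q=2 P=4 C=6; the largest is M.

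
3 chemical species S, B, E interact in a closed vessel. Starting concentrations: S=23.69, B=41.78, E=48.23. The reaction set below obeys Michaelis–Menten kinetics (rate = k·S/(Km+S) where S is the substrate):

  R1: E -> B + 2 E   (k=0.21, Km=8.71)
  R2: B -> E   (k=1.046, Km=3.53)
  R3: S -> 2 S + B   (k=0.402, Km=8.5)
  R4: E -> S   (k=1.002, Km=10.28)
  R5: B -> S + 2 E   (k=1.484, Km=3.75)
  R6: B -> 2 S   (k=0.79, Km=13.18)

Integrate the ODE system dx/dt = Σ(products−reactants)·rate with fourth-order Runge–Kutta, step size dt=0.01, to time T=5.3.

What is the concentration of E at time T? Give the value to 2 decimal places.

E at T = 63.96

RK4 with dt=0.01: 530 steps to T=5.3. Trajectory (selected grid times):
t=0.00: S=23.69 B=41.78 E=48.23
t=0.59: S=25.86 B=40.34 E=50.02
t=1.18: S=28.03 B=38.91 E=51.80
t=1.77: S=30.20 B=37.49 E=53.57
t=2.36: S=32.37 B=36.08 E=55.33
t=2.94: S=34.49 B=34.71 E=57.05
t=3.53: S=36.65 B=33.32 E=58.80
t=4.12: S=38.79 B=31.95 E=60.53
t=4.71: S=40.93 B=30.59 E=62.25
t=5.30: S=43.06 B=29.24 E=63.96
Read off E at T=5.3: 63.96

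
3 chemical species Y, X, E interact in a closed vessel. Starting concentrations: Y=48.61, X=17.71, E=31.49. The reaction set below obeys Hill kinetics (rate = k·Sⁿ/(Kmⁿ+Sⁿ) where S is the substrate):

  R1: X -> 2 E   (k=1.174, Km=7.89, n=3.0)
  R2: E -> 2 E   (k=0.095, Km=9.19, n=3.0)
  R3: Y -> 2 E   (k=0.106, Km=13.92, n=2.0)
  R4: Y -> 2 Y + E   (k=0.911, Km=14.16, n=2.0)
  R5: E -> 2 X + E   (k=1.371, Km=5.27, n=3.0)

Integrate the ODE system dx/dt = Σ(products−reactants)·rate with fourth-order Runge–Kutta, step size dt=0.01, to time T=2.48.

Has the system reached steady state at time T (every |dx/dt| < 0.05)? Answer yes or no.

RK4 with dt=0.01: 248 steps to T=2.48. Trajectory (selected grid times):
t=0.00: Y=48.61 X=17.71 E=31.49
t=0.28: Y=48.82 X=18.17 E=32.41
t=0.55: Y=49.02 X=18.61 E=33.30
t=0.83: Y=49.23 X=19.07 E=34.23
t=1.10: Y=49.43 X=19.51 E=35.13
t=1.38: Y=49.64 X=19.97 E=36.07
t=1.65: Y=49.84 X=20.41 E=36.97
t=1.93: Y=50.04 X=20.86 E=37.91
t=2.20: Y=50.25 X=21.30 E=38.82
t=2.48: Y=50.45 X=21.75 E=39.76
Rates at T: R1=1.1205, R2=0.0938, R3=0.0985, R4=0.8445, R5=1.3678
dx/dt at T (Σ net stoichiometry × rate): Y=+0.7460, X=+1.6151, E=+3.3764
Largest |dx/dt| is |+3.3764| (E) ≥ 0.05 → not steady.

Steady state at T: no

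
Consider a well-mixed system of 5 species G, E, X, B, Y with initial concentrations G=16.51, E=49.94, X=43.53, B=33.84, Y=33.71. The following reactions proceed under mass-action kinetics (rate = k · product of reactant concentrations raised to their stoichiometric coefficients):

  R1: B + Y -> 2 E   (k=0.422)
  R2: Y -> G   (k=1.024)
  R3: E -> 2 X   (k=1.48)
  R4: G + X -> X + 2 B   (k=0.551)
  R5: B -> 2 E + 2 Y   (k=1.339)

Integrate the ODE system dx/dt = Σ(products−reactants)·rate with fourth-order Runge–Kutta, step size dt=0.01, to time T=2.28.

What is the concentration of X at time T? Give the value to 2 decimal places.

RK4 with dt=0.01: 228 steps to T=2.28. Trajectory (selected grid times):
t=0.00: G=16.51 E=49.94 X=43.53 B=33.84 Y=33.71
t=0.25: G=0.11 E=119.19 X=120.35 B=19.34 Y=6.70
t=0.51: G=0.05 E=102.92 X=206.90 B=9.15 Y=5.53
t=0.76: G=0.03 E=81.46 X=275.06 B=5.56 Y=4.99
t=1.01: G=0.03 E=62.79 X=328.19 B=4.06 Y=4.55
t=1.27: G=0.02 E=47.74 X=370.44 B=3.36 Y=4.19
t=1.52: G=0.02 E=37.00 X=401.60 B=3.02 Y=3.92
t=1.77: G=0.02 E=29.14 X=425.91 B=2.83 Y=3.72
t=2.03: G=0.01 E=23.25 X=445.95 B=2.70 Y=3.57
t=2.28: G=0.01 E=19.20 X=461.57 B=2.63 Y=3.47
Read off X at T=2.28: 461.57

X at T = 461.57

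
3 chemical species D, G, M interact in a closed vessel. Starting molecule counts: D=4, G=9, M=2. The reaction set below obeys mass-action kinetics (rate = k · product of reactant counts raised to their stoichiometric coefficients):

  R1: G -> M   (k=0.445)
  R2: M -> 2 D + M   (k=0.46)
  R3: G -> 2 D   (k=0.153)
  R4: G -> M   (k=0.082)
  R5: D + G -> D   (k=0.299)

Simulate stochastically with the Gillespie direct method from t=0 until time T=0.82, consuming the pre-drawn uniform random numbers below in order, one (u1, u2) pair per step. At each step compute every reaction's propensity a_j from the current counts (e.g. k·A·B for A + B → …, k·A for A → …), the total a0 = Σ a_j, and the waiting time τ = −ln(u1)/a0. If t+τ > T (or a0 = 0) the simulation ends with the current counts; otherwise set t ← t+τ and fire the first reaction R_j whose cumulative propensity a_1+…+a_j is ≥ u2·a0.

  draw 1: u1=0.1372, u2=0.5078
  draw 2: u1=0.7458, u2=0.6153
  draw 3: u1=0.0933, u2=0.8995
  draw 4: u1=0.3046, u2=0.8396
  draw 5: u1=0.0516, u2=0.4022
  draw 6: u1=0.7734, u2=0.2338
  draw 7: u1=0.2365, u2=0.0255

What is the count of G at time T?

G at T = 4

t=0.000: D=4 G=9 M=2
Draw 1: a1=4.005, a2=0.920, a3=1.377, a4=0.738, a5=10.764, a0=17.804; τ=−ln(0.1372)/17.804=0.112 → t=0.112; u2·a0=0.5078·17.804=9.041; a1+…+a4=7.040 < 9.041 ≤ a1+…+a5=17.804 → R5 fires; D=4 G=8 M=2
Draw 2: a1=3.560, a2=0.920, a3=1.224, a4=0.656, a5=9.568, a0=15.928; τ=−ln(0.7458)/15.928=0.018 → t=0.130; u2·a0=0.6153·15.928=9.800; a1+…+a4=6.360 < 9.800 ≤ a1+…+a5=15.928 → R5 fires; D=4 G=7 M=2
Draw 3: a1=3.115, a2=0.920, a3=1.071, a4=0.574, a5=8.372, a0=14.052; τ=−ln(0.0933)/14.052=0.169 → t=0.299; u2·a0=0.8995·14.052=12.640; a1+…+a4=5.680 < 12.640 ≤ a1+…+a5=14.052 → R5 fires; D=4 G=6 M=2
Draw 4: a1=2.670, a2=0.920, a3=0.918, a4=0.492, a5=7.176, a0=12.176; τ=−ln(0.3046)/12.176=0.098 → t=0.396; u2·a0=0.8396·12.176=10.223; a1+…+a4=5.000 < 10.223 ≤ a1+…+a5=12.176 → R5 fires; D=4 G=5 M=2
Draw 5: a1=2.225, a2=0.920, a3=0.765, a4=0.410, a5=5.980, a0=10.300; τ=−ln(0.0516)/10.300=0.288 → t=0.684; u2·a0=0.4022·10.300=4.143; a1+…+a3=3.910 < 4.143 ≤ a1+…+a4=4.320 → R4 fires; D=4 G=4 M=3
Draw 6: a1=1.780, a2=1.380, a3=0.612, a4=0.328, a5=4.784, a0=8.884; τ=−ln(0.7734)/8.884=0.029 → t=0.713; u2·a0=0.2338·8.884=2.077; a1=1.780 < 2.077 ≤ a1+a2=3.160 → R2 fires; D=6 G=4 M=3
Draw 7: a1=1.780, a2=1.380, a3=0.612, a4=0.328, a5=7.176, a0=11.276; τ=−ln(0.2365)/11.276=0.128 → t=0.841 > T=0.82: stop.
Read off G at T=0.82: 4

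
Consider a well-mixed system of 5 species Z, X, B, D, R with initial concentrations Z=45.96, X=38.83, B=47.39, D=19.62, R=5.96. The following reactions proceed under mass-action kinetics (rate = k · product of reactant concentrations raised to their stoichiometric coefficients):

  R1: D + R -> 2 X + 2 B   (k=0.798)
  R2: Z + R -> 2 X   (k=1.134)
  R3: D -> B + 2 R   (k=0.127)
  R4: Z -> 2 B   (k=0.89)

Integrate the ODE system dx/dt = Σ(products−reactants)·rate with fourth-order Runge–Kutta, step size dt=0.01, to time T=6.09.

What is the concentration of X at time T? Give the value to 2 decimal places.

RK4 with dt=0.01: 609 steps to T=6.09. Trajectory (selected grid times):
t=0.00: Z=45.96 X=38.83 B=47.39 D=19.62 R=5.96
t=0.68: Z=21.07 X=56.44 B=89.96 D=15.91 R=0.11
t=1.35: Z=10.52 X=61.39 B=111.40 D=13.64 R=0.15
t=2.03: Z=5.04 X=65.63 B=123.83 D=11.41 R=0.19
t=2.71: Z=2.34 X=69.13 B=131.36 D=9.33 R=0.23
t=3.38: Z=1.07 X=71.93 B=136.21 D=7.52 R=0.26
t=4.06: Z=0.47 X=74.20 B=139.65 D=5.95 R=0.28
t=4.74: Z=0.21 X=76.00 B=142.15 D=4.67 R=0.30
t=5.41: Z=0.09 X=77.39 B=144.00 D=3.65 R=0.30
t=6.09: Z=0.04 X=78.50 B=145.42 D=2.84 R=0.31
Read off X at T=6.09: 78.50

X at T = 78.50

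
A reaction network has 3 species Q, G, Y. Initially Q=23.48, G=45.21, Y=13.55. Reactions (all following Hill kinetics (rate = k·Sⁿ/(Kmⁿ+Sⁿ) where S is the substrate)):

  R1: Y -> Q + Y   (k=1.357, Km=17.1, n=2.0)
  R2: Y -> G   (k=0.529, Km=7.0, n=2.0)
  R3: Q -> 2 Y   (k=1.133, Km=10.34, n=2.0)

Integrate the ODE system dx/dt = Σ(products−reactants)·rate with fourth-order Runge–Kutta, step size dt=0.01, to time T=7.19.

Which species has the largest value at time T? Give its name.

Dominant species at T: G

RK4 with dt=0.01: 719 steps to T=7.19. Trajectory (selected grid times):
t=0.00: Q=23.48 G=45.21 Y=13.55
t=0.80: Q=23.16 G=45.55 Y=14.73
t=1.60: Q=22.89 G=45.90 Y=15.88
t=2.40: Q=22.66 G=46.26 Y=17.03
t=3.20: Q=22.47 G=46.62 Y=18.16
t=3.99: Q=22.32 G=46.99 Y=19.27
t=4.79: Q=22.19 G=47.37 Y=20.38
t=5.59: Q=22.10 G=47.75 Y=21.49
t=6.39: Q=22.04 G=48.13 Y=22.59
t=7.19: Q=22.00 G=48.52 Y=23.69
At T=7.19: Q=22.00 G=48.52 Y=23.69; the largest is G.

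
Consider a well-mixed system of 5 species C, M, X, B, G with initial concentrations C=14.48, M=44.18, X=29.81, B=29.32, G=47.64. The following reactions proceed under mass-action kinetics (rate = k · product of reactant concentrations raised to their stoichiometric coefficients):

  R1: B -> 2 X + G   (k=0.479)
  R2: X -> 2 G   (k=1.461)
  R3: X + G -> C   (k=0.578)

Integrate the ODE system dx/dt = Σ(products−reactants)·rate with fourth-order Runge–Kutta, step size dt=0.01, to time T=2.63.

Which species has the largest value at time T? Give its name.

Dominant species at T: C

RK4 with dt=0.01: 263 steps to T=2.63. Trajectory (selected grid times):
t=0.00: C=14.48 M=44.18 X=29.81 B=29.32 G=47.64
t=0.29: C=47.53 M=44.18 X=1.81 B=25.52 G=23.50
t=0.58: C=53.73 M=44.18 X=1.53 B=22.21 G=21.99
t=0.88: C=59.17 M=44.18 X=1.40 B=19.24 G=20.81
t=1.17: C=63.72 M=44.18 X=1.27 B=16.74 G=19.89
t=1.46: C=67.68 M=44.18 X=1.15 B=14.57 G=19.13
t=1.75: C=71.11 M=44.18 X=1.03 B=12.68 G=18.51
t=2.05: C=74.19 M=44.18 X=0.92 B=10.98 G=17.98
t=2.34: C=76.77 M=44.18 X=0.82 B=9.56 G=17.55
t=2.63: C=79.02 M=44.18 X=0.73 B=8.32 G=17.20
At T=2.63: C=79.02 M=44.18 X=0.73 B=8.32 G=17.20; the largest is C.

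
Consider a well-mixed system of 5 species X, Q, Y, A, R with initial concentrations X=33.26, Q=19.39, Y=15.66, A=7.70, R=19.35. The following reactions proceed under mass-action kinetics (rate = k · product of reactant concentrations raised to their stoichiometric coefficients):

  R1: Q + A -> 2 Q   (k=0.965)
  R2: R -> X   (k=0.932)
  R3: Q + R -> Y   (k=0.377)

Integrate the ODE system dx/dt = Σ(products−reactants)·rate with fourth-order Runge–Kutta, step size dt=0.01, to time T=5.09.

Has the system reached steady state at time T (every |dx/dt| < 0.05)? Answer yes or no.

Steady state at T: yes

RK4 with dt=0.01: 509 steps to T=5.09. Trajectory (selected grid times):
t=0.00: X=33.26 Q=19.39 Y=15.66 A=7.70 R=19.35
t=0.57: X=35.76 Q=10.86 Y=31.89 A=0.00 R=0.62
t=1.13: X=35.87 Q=10.39 Y=32.36 A=0.00 R=0.04
t=1.70: X=35.88 Q=10.36 Y=32.39 A=0.00 R=0.00
t=2.26: X=35.88 Q=10.36 Y=32.39 A=0.00 R=0.00
t=2.83: X=35.88 Q=10.36 Y=32.39 A=0.00 R=0.00
t=3.39: X=35.88 Q=10.36 Y=32.39 A=0.00 R=0.00
t=3.96: X=35.88 Q=10.36 Y=32.39 A=0.00 R=0.00
t=4.52: X=35.88 Q=10.36 Y=32.39 A=0.00 R=0.00
t=5.09: X=35.88 Q=10.36 Y=32.39 A=0.00 R=0.00
Rates at T: R1=0.0000, R2=0.0000, R3=0.0000
dx/dt at T (Σ net stoichiometry × rate): X=+0.0000, Q=-0.0000, Y=+0.0000, A=-0.0000, R=-0.0000
Largest |dx/dt| is |-0.0000| (R) < 0.05 → steady.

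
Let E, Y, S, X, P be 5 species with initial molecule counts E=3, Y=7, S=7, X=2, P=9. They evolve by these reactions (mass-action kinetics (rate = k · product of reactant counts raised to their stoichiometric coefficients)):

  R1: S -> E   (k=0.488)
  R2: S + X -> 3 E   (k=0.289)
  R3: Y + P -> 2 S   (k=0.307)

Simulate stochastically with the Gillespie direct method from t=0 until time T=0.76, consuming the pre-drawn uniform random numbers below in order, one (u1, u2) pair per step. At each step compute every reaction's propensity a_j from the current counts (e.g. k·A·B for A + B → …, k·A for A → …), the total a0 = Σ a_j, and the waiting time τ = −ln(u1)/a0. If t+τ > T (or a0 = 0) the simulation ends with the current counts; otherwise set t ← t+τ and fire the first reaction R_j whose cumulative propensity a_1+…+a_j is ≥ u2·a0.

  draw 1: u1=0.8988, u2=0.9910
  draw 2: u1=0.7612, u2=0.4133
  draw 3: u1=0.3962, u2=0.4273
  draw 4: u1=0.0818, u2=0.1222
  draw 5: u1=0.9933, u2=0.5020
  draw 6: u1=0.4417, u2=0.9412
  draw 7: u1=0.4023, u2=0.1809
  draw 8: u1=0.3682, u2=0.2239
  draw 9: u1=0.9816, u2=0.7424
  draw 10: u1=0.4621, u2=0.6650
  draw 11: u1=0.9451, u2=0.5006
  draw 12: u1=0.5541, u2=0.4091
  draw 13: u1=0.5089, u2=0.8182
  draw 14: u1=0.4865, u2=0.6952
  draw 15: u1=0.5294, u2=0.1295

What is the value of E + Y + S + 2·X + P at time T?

Check how each reaction changes W = E + Y + S + 2·X + P (weight of products minus weight of reactants):
R1: S -> E: (1·1) − (1·1) = 1 − 1 = 0
R2: S + X -> 3 E: (1·3) − (1·1 + 2·1) = 3 − 3 = 0
R3: Y + P -> 2 S: (1·2) − (1·1 + 1·1) = 2 − 2 = 0
Every reaction leaves W unchanged, so W is conserved and no simulation is needed: W(T) = W(0) = 3 + 7 + 7 + 2·2 + 9 = 30

Value at T = 30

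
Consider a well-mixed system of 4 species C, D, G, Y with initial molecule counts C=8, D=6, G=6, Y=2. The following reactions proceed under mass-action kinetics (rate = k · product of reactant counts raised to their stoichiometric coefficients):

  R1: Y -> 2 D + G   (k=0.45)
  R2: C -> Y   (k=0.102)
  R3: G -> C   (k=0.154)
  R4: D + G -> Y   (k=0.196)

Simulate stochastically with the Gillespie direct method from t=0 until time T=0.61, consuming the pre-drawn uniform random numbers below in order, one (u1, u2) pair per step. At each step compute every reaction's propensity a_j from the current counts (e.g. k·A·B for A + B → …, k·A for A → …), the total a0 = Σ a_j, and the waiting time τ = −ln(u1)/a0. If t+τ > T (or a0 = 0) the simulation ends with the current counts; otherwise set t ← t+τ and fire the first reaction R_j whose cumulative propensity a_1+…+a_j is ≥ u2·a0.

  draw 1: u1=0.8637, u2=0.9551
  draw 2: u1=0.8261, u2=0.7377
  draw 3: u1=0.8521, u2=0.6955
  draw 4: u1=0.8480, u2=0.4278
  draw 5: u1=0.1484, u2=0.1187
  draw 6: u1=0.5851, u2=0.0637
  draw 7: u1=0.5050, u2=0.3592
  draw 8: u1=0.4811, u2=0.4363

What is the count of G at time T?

t=0.000: C=8 D=6 G=6 Y=2
Draw 1: a1=0.900, a2=0.816, a3=0.924, a4=7.056, a0=9.696; τ=−ln(0.8637)/9.696=0.015 → t=0.015; u2·a0=0.9551·9.696=9.261; a1+…+a3=2.640 < 9.261 ≤ a1+…+a4=9.696 → R4 fires; C=8 D=5 G=5 Y=3
Draw 2: a1=1.350, a2=0.816, a3=0.770, a4=4.900, a0=7.836; τ=−ln(0.8261)/7.836=0.024 → t=0.039; u2·a0=0.7377·7.836=5.781; a1+…+a3=2.936 < 5.781 ≤ a1+…+a4=7.836 → R4 fires; C=8 D=4 G=4 Y=4
Draw 3: a1=1.800, a2=0.816, a3=0.616, a4=3.136, a0=6.368; τ=−ln(0.8521)/6.368=0.025 → t=0.065; u2·a0=0.6955·6.368=4.429; a1+…+a3=3.232 < 4.429 ≤ a1+…+a4=6.368 → R4 fires; C=8 D=3 G=3 Y=5
Draw 4: a1=2.250, a2=0.816, a3=0.462, a4=1.764, a0=5.292; τ=−ln(0.8480)/5.292=0.031 → t=0.096; u2·a0=0.4278·5.292=2.264; a1=2.250 < 2.264 ≤ a1+a2=3.066 → R2 fires; C=7 D=3 G=3 Y=6
Draw 5: a1=2.700, a2=0.714, a3=0.462, a4=1.764, a0=5.640; τ=−ln(0.1484)/5.640=0.338 → t=0.434; u2·a0=0.1187·5.640=0.669 ≤ a1=2.700 → R1 fires; C=7 D=5 G=4 Y=5
Draw 6: a1=2.250, a2=0.714, a3=0.616, a4=3.920, a0=7.500; τ=−ln(0.5851)/7.500=0.071 → t=0.506; u2·a0=0.0637·7.500=0.478 ≤ a1=2.250 → R1 fires; C=7 D=7 G=5 Y=4
Draw 7: a1=1.800, a2=0.714, a3=0.770, a4=6.860, a0=10.144; τ=−ln(0.5050)/10.144=0.067 → t=0.573; u2·a0=0.3592·10.144=3.644; a1+…+a3=3.284 < 3.644 ≤ a1+…+a4=10.144 → R4 fires; C=7 D=6 G=4 Y=5
Draw 8: a1=2.250, a2=0.714, a3=0.616, a4=4.704, a0=8.284; τ=−ln(0.4811)/8.284=0.088 → t=0.661 > T=0.61: stop.
Read off G at T=0.61: 4

G at T = 4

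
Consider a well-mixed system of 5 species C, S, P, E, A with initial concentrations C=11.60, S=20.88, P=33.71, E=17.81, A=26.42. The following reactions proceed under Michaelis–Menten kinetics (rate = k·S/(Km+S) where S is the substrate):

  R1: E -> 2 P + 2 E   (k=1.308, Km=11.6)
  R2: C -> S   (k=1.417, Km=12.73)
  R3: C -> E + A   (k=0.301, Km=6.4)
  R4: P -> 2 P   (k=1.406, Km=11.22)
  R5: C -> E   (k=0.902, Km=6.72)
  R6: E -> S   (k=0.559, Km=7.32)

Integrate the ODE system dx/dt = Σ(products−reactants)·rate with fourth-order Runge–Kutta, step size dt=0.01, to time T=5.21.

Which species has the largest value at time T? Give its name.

RK4 with dt=0.01: 521 steps to T=5.21. Trajectory (selected grid times):
t=0.00: C=11.60 S=20.88 P=33.71 E=17.81 A=26.42
t=0.58: C=10.78 S=21.50 P=35.25 E=18.48 A=26.53
t=1.16: C=9.98 S=22.10 P=36.81 E=19.14 A=26.64
t=1.74: C=9.22 S=22.69 P=38.39 E=19.79 A=26.74
t=2.32: C=8.48 S=23.26 P=39.99 E=20.44 A=26.85
t=2.89: C=7.79 S=23.81 P=41.57 E=21.06 A=26.94
t=3.47: C=7.12 S=24.36 P=43.20 E=21.67 A=27.03
t=4.05: C=6.48 S=24.89 P=44.84 E=22.28 A=27.12
t=4.63: C=5.87 S=25.40 P=46.50 E=22.87 A=27.21
t=5.21: C=5.30 S=25.90 P=48.17 E=23.45 A=27.29
At T=5.21: C=5.30 S=25.90 P=48.17 E=23.45 A=27.29; the largest is P.

Dominant species at T: P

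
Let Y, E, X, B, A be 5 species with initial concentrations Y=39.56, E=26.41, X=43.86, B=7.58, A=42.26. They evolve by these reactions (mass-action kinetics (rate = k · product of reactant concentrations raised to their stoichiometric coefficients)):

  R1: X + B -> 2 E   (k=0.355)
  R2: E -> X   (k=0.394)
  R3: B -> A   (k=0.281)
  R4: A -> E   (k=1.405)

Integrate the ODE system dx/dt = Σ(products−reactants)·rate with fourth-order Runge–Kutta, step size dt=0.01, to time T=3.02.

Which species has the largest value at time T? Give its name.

RK4 with dt=0.01: 302 steps to T=3.02. Trajectory (selected grid times):
t=0.00: Y=39.56 E=26.41 X=43.86 B=7.58 A=42.26
t=0.34: Y=39.56 E=51.34 X=42.41 B=0.05 A=26.31
t=0.67: Y=39.56 E=54.28 X=49.28 B=0.00 A=16.55
t=1.01: Y=39.56 E=53.33 X=56.52 B=0.00 A=10.26
t=1.34: Y=39.56 E=50.38 X=63.28 B=0.00 A=6.46
t=1.68: Y=39.56 E=46.34 X=69.76 B=0.00 A=4.00
t=2.01: Y=39.56 E=42.08 X=75.51 B=0.00 A=2.52
t=2.35: Y=39.56 E=37.69 X=80.85 B=0.00 A=1.56
t=2.68: Y=39.56 E=33.64 X=85.49 B=0.00 A=0.98
t=3.02: Y=39.56 E=29.77 X=89.73 B=0.00 A=0.61
At T=3.02: Y=39.56 E=29.77 X=89.73 B=0.00 A=0.61; the largest is X.

Dominant species at T: X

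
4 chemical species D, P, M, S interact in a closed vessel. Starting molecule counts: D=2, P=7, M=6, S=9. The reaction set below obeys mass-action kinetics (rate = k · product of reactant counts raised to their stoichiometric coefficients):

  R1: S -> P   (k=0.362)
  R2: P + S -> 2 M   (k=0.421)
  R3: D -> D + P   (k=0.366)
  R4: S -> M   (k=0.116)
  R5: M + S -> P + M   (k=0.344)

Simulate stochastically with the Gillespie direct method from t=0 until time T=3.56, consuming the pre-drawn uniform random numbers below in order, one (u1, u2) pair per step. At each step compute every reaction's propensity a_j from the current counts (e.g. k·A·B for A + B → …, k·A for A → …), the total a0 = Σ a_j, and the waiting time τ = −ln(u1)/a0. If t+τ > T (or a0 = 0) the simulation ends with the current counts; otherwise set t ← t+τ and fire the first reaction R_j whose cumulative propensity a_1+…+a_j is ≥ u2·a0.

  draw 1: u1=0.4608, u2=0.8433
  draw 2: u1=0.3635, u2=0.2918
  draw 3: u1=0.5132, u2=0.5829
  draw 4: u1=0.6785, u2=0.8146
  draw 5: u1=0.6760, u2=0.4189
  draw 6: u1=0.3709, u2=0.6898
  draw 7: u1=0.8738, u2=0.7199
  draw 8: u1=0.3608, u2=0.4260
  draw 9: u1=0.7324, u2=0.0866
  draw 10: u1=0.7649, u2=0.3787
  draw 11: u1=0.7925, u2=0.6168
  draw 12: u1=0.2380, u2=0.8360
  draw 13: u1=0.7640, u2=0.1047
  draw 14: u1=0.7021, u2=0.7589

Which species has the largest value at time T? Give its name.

Dominant species at T: M

t=0.000: D=2 P=7 M=6 S=9
Draw 1: a1=3.258, a2=26.523, a3=0.732, a4=1.044, a5=18.576, a0=50.133; τ=−ln(0.4608)/50.133=0.015 → t=0.015; u2·a0=0.8433·50.133=42.277; a1+…+a4=31.557 < 42.277 ≤ a1+…+a5=50.133 → R5 fires; D=2 P=8 M=6 S=8
Draw 2: a1=2.896, a2=26.944, a3=0.732, a4=0.928, a5=16.512, a0=48.012; τ=−ln(0.3635)/48.012=0.021 → t=0.037; u2·a0=0.2918·48.012=14.010; a1=2.896 < 14.010 ≤ a1+a2=29.840 → R2 fires; D=2 P=7 M=8 S=7
Draw 3: a1=2.534, a2=20.629, a3=0.732, a4=0.812, a5=19.264, a0=43.971; τ=−ln(0.5132)/43.971=0.015 → t=0.052; u2·a0=0.5829·43.971=25.631; a1+…+a4=24.707 < 25.631 ≤ a1+…+a5=43.971 → R5 fires; D=2 P=8 M=8 S=6
Draw 4: a1=2.172, a2=20.208, a3=0.732, a4=0.696, a5=16.512, a0=40.320; τ=−ln(0.6785)/40.320=0.010 → t=0.061; u2·a0=0.8146·40.320=32.845; a1+…+a4=23.808 < 32.845 ≤ a1+…+a5=40.320 → R5 fires; D=2 P=9 M=8 S=5
Draw 5: a1=1.810, a2=18.945, a3=0.732, a4=0.580, a5=13.760, a0=35.827; τ=−ln(0.6760)/35.827=0.011 → t=0.072; u2·a0=0.4189·35.827=15.008; a1=1.810 < 15.008 ≤ a1+a2=20.755 → R2 fires; D=2 P=8 M=10 S=4
Draw 6: a1=1.448, a2=13.472, a3=0.732, a4=0.464, a5=13.760, a0=29.876; τ=−ln(0.3709)/29.876=0.033 → t=0.105; u2·a0=0.6898·29.876=20.608; a1+…+a4=16.116 < 20.608 ≤ a1+…+a5=29.876 → R5 fires; D=2 P=9 M=10 S=3
Draw 7: a1=1.086, a2=11.367, a3=0.732, a4=0.348, a5=10.320, a0=23.853; τ=−ln(0.8738)/23.853=0.006 → t=0.111; u2·a0=0.7199·23.853=17.172; a1+…+a4=13.533 < 17.172 ≤ a1+…+a5=23.853 → R5 fires; D=2 P=10 M=10 S=2
Draw 8: a1=0.724, a2=8.420, a3=0.732, a4=0.232, a5=6.880, a0=16.988; τ=−ln(0.3608)/16.988=0.060 → t=0.171; u2·a0=0.4260·16.988=7.237; a1=0.724 < 7.237 ≤ a1+a2=9.144 → R2 fires; D=2 P=9 M=12 S=1
Draw 9: a1=0.362, a2=3.789, a3=0.732, a4=0.116, a5=4.128, a0=9.127; τ=−ln(0.7324)/9.127=0.034 → t=0.205; u2·a0=0.0866·9.127=0.790; a1=0.362 < 0.790 ≤ a1+a2=4.151 → R2 fires; D=2 P=8 M=14 S=0
Draw 10: a1=0.000, a2=0.000, a3=0.732, a4=0.000, a5=0.000, a0=0.732; τ=−ln(0.7649)/0.732=0.366 → t=0.571; u2·a0=0.3787·0.732=0.277; a1+a2=0.000 < 0.277 ≤ a1+…+a3=0.732 → R3 fires; D=2 P=9 M=14 S=0
Draw 11: a1=0.000, a2=0.000, a3=0.732, a4=0.000, a5=0.000, a0=0.732; τ=−ln(0.7925)/0.732=0.318 → t=0.889; u2·a0=0.6168·0.732=0.451; a1+a2=0.000 < 0.451 ≤ a1+…+a3=0.732 → R3 fires; D=2 P=10 M=14 S=0
Draw 12: a1=0.000, a2=0.000, a3=0.732, a4=0.000, a5=0.000, a0=0.732; τ=−ln(0.2380)/0.732=1.961 → t=2.850; u2·a0=0.8360·0.732=0.612; a1+a2=0.000 < 0.612 ≤ a1+…+a3=0.732 → R3 fires; D=2 P=11 M=14 S=0
Draw 13: a1=0.000, a2=0.000, a3=0.732, a4=0.000, a5=0.000, a0=0.732; τ=−ln(0.7640)/0.732=0.368 → t=3.218; u2·a0=0.1047·0.732=0.077; a1+a2=0.000 < 0.077 ≤ a1+…+a3=0.732 → R3 fires; D=2 P=12 M=14 S=0
Draw 14: a1=0.000, a2=0.000, a3=0.732, a4=0.000, a5=0.000, a0=0.732; τ=−ln(0.7021)/0.732=0.483 → t=3.701 > T=3.56: stop.
At T=3.56: D=2 P=12 M=14 S=0; the largest is M.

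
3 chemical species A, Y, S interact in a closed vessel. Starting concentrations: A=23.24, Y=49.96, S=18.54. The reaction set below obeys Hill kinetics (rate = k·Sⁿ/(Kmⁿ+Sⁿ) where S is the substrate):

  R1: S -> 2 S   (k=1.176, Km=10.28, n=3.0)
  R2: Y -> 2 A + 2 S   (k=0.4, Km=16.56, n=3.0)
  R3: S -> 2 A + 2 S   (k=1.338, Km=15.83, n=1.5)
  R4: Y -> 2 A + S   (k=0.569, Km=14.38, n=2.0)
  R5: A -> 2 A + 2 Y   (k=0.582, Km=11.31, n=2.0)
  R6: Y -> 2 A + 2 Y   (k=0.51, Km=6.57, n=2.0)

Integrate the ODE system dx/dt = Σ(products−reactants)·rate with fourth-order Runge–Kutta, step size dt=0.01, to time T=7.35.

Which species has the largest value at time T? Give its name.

RK4 with dt=0.01: 735 steps to T=7.35. Trajectory (selected grid times):
t=0.00: A=23.24 Y=49.96 S=18.54
t=0.82: A=27.23 Y=50.42 S=21.09
t=1.63: A=31.29 Y=50.90 S=23.69
t=2.45: A=35.50 Y=51.42 S=26.39
t=3.27: A=39.80 Y=51.96 S=29.14
t=4.08: A=44.11 Y=52.50 S=31.90
t=4.90: A=48.55 Y=53.06 S=34.74
t=5.72: A=53.03 Y=53.63 S=37.60
t=6.53: A=57.51 Y=54.20 S=40.46
t=7.35: A=62.09 Y=54.77 S=43.37
At T=7.35: A=62.09 Y=54.77 S=43.37; the largest is A.

Dominant species at T: A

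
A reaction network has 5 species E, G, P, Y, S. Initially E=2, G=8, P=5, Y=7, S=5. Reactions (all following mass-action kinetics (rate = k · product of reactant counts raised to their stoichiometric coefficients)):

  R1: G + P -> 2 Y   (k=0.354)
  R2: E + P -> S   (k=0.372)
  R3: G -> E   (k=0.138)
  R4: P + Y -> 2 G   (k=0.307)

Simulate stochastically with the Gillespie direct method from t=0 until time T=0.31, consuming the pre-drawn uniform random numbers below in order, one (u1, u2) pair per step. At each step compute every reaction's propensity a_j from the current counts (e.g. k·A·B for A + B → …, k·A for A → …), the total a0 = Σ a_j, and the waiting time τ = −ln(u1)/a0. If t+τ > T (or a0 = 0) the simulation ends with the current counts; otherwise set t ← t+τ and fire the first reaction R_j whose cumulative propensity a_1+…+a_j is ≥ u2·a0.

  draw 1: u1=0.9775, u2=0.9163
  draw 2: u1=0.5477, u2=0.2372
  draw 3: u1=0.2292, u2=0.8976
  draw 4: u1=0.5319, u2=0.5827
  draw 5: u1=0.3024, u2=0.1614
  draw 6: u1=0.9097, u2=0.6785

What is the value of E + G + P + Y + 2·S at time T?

Check how each reaction changes W = E + G + P + Y + 2·S (weight of products minus weight of reactants):
R1: G + P -> 2 Y: (1·2) − (1·1 + 1·1) = 2 − 2 = 0
R2: E + P -> S: (2·1) − (1·1 + 1·1) = 2 − 2 = 0
R3: G -> E: (1·1) − (1·1) = 1 − 1 = 0
R4: P + Y -> 2 G: (1·2) − (1·1 + 1·1) = 2 − 2 = 0
Every reaction leaves W unchanged, so W is conserved and no simulation is needed: W(T) = W(0) = 2 + 8 + 5 + 7 + 2·5 = 32

Value at T = 32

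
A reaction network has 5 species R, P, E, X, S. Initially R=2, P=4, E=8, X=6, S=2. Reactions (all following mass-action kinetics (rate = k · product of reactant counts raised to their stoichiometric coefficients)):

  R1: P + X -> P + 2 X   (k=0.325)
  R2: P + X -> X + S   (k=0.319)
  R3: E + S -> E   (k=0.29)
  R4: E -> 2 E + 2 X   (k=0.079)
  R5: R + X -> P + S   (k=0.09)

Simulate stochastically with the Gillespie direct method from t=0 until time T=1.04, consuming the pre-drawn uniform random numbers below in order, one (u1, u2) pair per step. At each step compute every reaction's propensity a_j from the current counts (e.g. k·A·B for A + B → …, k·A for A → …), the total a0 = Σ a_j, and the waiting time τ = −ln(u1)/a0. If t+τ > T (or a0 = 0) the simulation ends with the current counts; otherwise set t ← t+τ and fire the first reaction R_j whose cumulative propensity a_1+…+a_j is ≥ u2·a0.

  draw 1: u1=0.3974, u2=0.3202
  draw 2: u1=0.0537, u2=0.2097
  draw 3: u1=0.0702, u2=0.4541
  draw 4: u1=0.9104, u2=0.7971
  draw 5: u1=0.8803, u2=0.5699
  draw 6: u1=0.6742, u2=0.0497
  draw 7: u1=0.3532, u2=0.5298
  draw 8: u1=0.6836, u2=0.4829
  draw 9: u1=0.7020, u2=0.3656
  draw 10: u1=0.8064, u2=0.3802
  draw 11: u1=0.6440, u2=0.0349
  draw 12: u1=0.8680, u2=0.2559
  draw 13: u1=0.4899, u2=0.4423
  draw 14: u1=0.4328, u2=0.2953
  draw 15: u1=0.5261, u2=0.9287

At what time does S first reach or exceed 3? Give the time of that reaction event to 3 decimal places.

Threshold first reached at t = 0.259

t=0.000: R=2 P=4 E=8 X=6 S=2
Draw 1: a1=7.800, a2=7.656, a3=4.640, a4=0.632, a5=1.080, a0=21.808; τ=−ln(0.3974)/21.808=0.042 → t=0.042; u2·a0=0.3202·21.808=6.983 ≤ a1=7.800 → R1 fires; R=2 P=4 E=8 X=7 S=2
Draw 2: a1=9.100, a2=8.932, a3=4.640, a4=0.632, a5=1.260, a0=24.564; τ=−ln(0.0537)/24.564=0.119 → t=0.161; u2·a0=0.2097·24.564=5.151 ≤ a1=9.100 → R1 fires; R=2 P=4 E=8 X=8 S=2
Draw 3: a1=10.400, a2=10.208, a3=4.640, a4=0.632, a5=1.440, a0=27.320; τ=−ln(0.0702)/27.320=0.097 → t=0.259; u2·a0=0.4541·27.320=12.406; a1=10.400 < 12.406 ≤ a1+a2=20.608 → R2 fires; R=2 P=3 E=8 X=8 S=3
Draw 4: a1=7.800, a2=7.656, a3=6.960, a4=0.632, a5=1.440, a0=24.488; τ=−ln(0.9104)/24.488=0.004 → t=0.262; u2·a0=0.7971·24.488=19.519; a1+a2=15.456 < 19.519 ≤ a1+…+a3=22.416 → R3 fires; R=2 P=3 E=8 X=8 S=2
Draw 5: a1=7.800, a2=7.656, a3=4.640, a4=0.632, a5=1.440, a0=22.168; τ=−ln(0.8803)/22.168=0.006 → t=0.268; u2·a0=0.5699·22.168=12.634; a1=7.800 < 12.634 ≤ a1+a2=15.456 → R2 fires; R=2 P=2 E=8 X=8 S=3
Draw 6: a1=5.200, a2=5.104, a3=6.960, a4=0.632, a5=1.440, a0=19.336; τ=−ln(0.6742)/19.336=0.020 → t=0.289; u2·a0=0.0497·19.336=0.961 ≤ a1=5.200 → R1 fires; R=2 P=2 E=8 X=9 S=3
Draw 7: a1=5.850, a2=5.742, a3=6.960, a4=0.632, a5=1.620, a0=20.804; τ=−ln(0.3532)/20.804=0.050 → t=0.339; u2·a0=0.5298·20.804=11.022; a1=5.850 < 11.022 ≤ a1+a2=11.592 → R2 fires; R=2 P=1 E=8 X=9 S=4
Draw 8: a1=2.925, a2=2.871, a3=9.280, a4=0.632, a5=1.620, a0=17.328; τ=−ln(0.6836)/17.328=0.022 → t=0.361; u2·a0=0.4829·17.328=8.368; a1+a2=5.796 < 8.368 ≤ a1+…+a3=15.076 → R3 fires; R=2 P=1 E=8 X=9 S=3
Draw 9: a1=2.925, a2=2.871, a3=6.960, a4=0.632, a5=1.620, a0=15.008; τ=−ln(0.7020)/15.008=0.024 → t=0.384; u2·a0=0.3656·15.008=5.487; a1=2.925 < 5.487 ≤ a1+a2=5.796 → R2 fires; R=2 P=0 E=8 X=9 S=4
Draw 10: a1=0.000, a2=0.000, a3=9.280, a4=0.632, a5=1.620, a0=11.532; τ=−ln(0.8064)/11.532=0.019 → t=0.403; u2·a0=0.3802·11.532=4.384; a1+a2=0.000 < 4.384 ≤ a1+…+a3=9.280 → R3 fires; R=2 P=0 E=8 X=9 S=3
Draw 11: a1=0.000, a2=0.000, a3=6.960, a4=0.632, a5=1.620, a0=9.212; τ=−ln(0.6440)/9.212=0.048 → t=0.451; u2·a0=0.0349·9.212=0.321; a1+a2=0.000 < 0.321 ≤ a1+…+a3=6.960 → R3 fires; R=2 P=0 E=8 X=9 S=2
Draw 12: a1=0.000, a2=0.000, a3=4.640, a4=0.632, a5=1.620, a0=6.892; τ=−ln(0.8680)/6.892=0.021 → t=0.471; u2·a0=0.2559·6.892=1.764; a1+a2=0.000 < 1.764 ≤ a1+…+a3=4.640 → R3 fires; R=2 P=0 E=8 X=9 S=1
Draw 13: a1=0.000, a2=0.000, a3=2.320, a4=0.632, a5=1.620, a0=4.572; τ=−ln(0.4899)/4.572=0.156 → t=0.627; u2·a0=0.4423·4.572=2.022; a1+a2=0.000 < 2.022 ≤ a1+…+a3=2.320 → R3 fires; R=2 P=0 E=8 X=9 S=0
Draw 14: a1=0.000, a2=0.000, a3=0.000, a4=0.632, a5=1.620, a0=2.252; τ=−ln(0.4328)/2.252=0.372 → t=0.999; u2·a0=0.2953·2.252=0.665; a1+…+a4=0.632 < 0.665 ≤ a1+…+a5=2.252 → R5 fires; R=1 P=1 E=8 X=8 S=1
Draw 15: a1=2.600, a2=2.552, a3=2.320, a4=0.632, a5=0.720, a0=8.824; τ=−ln(0.5261)/8.824=0.073 → t=1.072 > T=1.04: stop.
S first becomes ≥ 3 when it reaches 3 at the event at t=0.259.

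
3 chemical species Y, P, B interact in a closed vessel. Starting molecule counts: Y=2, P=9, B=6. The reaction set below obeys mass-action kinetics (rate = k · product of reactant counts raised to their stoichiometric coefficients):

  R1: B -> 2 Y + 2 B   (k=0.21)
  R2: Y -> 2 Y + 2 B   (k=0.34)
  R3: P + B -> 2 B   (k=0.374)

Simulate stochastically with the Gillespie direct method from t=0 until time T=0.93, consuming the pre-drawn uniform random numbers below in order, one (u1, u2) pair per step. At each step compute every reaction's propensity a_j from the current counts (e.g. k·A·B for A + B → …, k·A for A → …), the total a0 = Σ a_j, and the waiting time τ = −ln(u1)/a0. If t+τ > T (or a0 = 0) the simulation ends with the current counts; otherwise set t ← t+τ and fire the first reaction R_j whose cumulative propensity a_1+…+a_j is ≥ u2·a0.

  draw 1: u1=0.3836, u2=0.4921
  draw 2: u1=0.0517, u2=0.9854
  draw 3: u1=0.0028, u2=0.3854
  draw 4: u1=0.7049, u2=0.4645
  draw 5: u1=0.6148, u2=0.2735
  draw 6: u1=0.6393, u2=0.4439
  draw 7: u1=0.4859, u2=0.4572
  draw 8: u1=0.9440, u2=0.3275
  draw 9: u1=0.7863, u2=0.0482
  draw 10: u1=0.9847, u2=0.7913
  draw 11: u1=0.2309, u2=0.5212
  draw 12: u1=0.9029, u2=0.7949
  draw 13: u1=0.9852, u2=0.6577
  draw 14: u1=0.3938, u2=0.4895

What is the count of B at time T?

B at T = 21

t=0.000: Y=2 P=9 B=6
Draw 1: a1=1.260, a2=0.680, a3=20.196, a0=22.136; τ=−ln(0.3836)/22.136=0.043 → t=0.043; u2·a0=0.4921·22.136=10.893; a1+a2=1.940 < 10.893 ≤ a1+…+a3=22.136 → R3 fires; Y=2 P=8 B=7
Draw 2: a1=1.470, a2=0.680, a3=20.944, a0=23.094; τ=−ln(0.0517)/23.094=0.128 → t=0.172; u2·a0=0.9854·23.094=22.757; a1+a2=2.150 < 22.757 ≤ a1+…+a3=23.094 → R3 fires; Y=2 P=7 B=8
Draw 3: a1=1.680, a2=0.680, a3=20.944, a0=23.304; τ=−ln(0.0028)/23.304=0.252 → t=0.424; u2·a0=0.3854·23.304=8.981; a1+a2=2.360 < 8.981 ≤ a1+…+a3=23.304 → R3 fires; Y=2 P=6 B=9
Draw 4: a1=1.890, a2=0.680, a3=20.196, a0=22.766; τ=−ln(0.7049)/22.766=0.015 → t=0.439; u2·a0=0.4645·22.766=10.575; a1+a2=2.570 < 10.575 ≤ a1+…+a3=22.766 → R3 fires; Y=2 P=5 B=10
Draw 5: a1=2.100, a2=0.680, a3=18.700, a0=21.480; τ=−ln(0.6148)/21.480=0.023 → t=0.462; u2·a0=0.2735·21.480=5.875; a1+a2=2.780 < 5.875 ≤ a1+…+a3=21.480 → R3 fires; Y=2 P=4 B=11
Draw 6: a1=2.310, a2=0.680, a3=16.456, a0=19.446; τ=−ln(0.6393)/19.446=0.023 → t=0.485; u2·a0=0.4439·19.446=8.632; a1+a2=2.990 < 8.632 ≤ a1+…+a3=19.446 → R3 fires; Y=2 P=3 B=12
Draw 7: a1=2.520, a2=0.680, a3=13.464, a0=16.664; τ=−ln(0.4859)/16.664=0.043 → t=0.528; u2·a0=0.4572·16.664=7.619; a1+a2=3.200 < 7.619 ≤ a1+…+a3=16.664 → R3 fires; Y=2 P=2 B=13
Draw 8: a1=2.730, a2=0.680, a3=9.724, a0=13.134; τ=−ln(0.9440)/13.134=0.004 → t=0.533; u2·a0=0.3275·13.134=4.301; a1+a2=3.410 < 4.301 ≤ a1+…+a3=13.134 → R3 fires; Y=2 P=1 B=14
Draw 9: a1=2.940, a2=0.680, a3=5.236, a0=8.856; τ=−ln(0.7863)/8.856=0.027 → t=0.560; u2·a0=0.0482·8.856=0.427 ≤ a1=2.940 → R1 fires; Y=4 P=1 B=15
Draw 10: a1=3.150, a2=1.360, a3=5.610, a0=10.120; τ=−ln(0.9847)/10.120=0.002 → t=0.561; u2·a0=0.7913·10.120=8.008; a1+a2=4.510 < 8.008 ≤ a1+…+a3=10.120 → R3 fires; Y=4 P=0 B=16
Draw 11: a1=3.360, a2=1.360, a3=0.000, a0=4.720; τ=−ln(0.2309)/4.720=0.311 → t=0.872; u2·a0=0.5212·4.720=2.460 ≤ a1=3.360 → R1 fires; Y=6 P=0 B=17
Draw 12: a1=3.570, a2=2.040, a3=0.000, a0=5.610; τ=−ln(0.9029)/5.610=0.018 → t=0.890; u2·a0=0.7949·5.610=4.459; a1=3.570 < 4.459 ≤ a1+a2=5.610 → R2 fires; Y=7 P=0 B=19
Draw 13: a1=3.990, a2=2.380, a3=0.000, a0=6.370; τ=−ln(0.9852)/6.370=0.002 → t=0.892; u2·a0=0.6577·6.370=4.190; a1=3.990 < 4.190 ≤ a1+a2=6.370 → R2 fires; Y=8 P=0 B=21
Draw 14: a1=4.410, a2=2.720, a3=0.000, a0=7.130; τ=−ln(0.3938)/7.130=0.131 → t=1.023 > T=0.93: stop.
Read off B at T=0.93: 21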